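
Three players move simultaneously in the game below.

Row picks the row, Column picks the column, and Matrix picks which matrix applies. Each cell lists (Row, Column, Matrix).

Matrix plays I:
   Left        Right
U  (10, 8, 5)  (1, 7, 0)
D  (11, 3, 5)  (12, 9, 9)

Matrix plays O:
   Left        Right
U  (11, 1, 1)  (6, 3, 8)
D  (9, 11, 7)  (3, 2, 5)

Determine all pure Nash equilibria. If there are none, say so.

(U, Left, I): Row can switch to D (10 → 11). Not NE.
(U, Left, O): Column can switch to Right (1 → 3). Not NE.
(U, Right, I): Row can switch to D (1 → 12). Not NE.
(U, Right, O): Row gets 6, best alternative 3; Column gets 3, best alternative 1; Matrix gets 8, best alternative 0. No profitable deviation — NE.
(D, Left, I): Column can switch to Right (3 → 9). Not NE.
(D, Left, O): Row can switch to U (9 → 11). Not NE.
(D, Right, I): Row gets 12, best alternative 1; Column gets 9, best alternative 3; Matrix gets 9, best alternative 5. No profitable deviation — NE.
(D, Right, O): Row can switch to U (3 → 6). Not NE.

The pure Nash equilibria are (U, Right, O); (D, Right, I).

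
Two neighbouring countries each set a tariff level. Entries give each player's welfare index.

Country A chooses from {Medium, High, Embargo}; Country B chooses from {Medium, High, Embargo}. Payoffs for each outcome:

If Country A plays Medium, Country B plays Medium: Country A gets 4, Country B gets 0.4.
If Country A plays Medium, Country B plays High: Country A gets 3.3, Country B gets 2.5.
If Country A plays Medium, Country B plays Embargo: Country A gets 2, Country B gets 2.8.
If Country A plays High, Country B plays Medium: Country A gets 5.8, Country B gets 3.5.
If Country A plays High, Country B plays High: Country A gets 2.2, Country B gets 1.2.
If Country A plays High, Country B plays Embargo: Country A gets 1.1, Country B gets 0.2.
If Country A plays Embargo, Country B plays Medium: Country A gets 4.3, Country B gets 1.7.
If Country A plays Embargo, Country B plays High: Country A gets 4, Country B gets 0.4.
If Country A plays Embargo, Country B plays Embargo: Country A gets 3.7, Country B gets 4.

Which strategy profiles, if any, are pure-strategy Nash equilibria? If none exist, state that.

The pure Nash equilibria are (High, Medium); (Embargo, Embargo).

For each player, find the best response to each opponent profile; mutual best responses are the pure NE.
Country A against Medium: payoffs 4, 5.8, 4.3 → best response High.
Country A against High: payoffs 3.3, 2.2, 4 → best response Embargo.
Country A against Embargo: payoffs 2, 1.1, 3.7 → best response Embargo.
Country B against Medium: payoffs 0.4, 2.5, 2.8 → best response Embargo.
Country B against High: payoffs 3.5, 1.2, 0.2 → best response Medium.
Country B against Embargo: payoffs 1.7, 0.4, 4 → best response Embargo.
Mutual best responses: (High, Medium); (Embargo, Embargo).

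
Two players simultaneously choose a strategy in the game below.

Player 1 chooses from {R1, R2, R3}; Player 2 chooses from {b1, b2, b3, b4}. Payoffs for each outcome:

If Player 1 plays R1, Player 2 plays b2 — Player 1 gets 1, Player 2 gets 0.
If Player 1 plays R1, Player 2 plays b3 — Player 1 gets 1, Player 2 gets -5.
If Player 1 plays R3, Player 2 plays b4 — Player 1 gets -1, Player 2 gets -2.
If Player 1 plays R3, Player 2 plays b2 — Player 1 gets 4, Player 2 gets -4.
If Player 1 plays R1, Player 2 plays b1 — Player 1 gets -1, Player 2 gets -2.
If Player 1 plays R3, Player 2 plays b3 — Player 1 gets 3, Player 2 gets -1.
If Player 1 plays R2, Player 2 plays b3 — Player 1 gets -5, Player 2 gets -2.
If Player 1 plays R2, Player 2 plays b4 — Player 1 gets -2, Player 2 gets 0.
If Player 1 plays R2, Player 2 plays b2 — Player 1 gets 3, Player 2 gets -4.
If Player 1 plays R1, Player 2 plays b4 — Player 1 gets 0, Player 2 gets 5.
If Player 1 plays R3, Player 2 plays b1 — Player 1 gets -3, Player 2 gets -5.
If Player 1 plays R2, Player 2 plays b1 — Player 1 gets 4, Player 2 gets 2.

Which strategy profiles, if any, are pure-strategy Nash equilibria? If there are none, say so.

Pure-strategy Nash equilibria: (R1, b4); (R2, b1); (R3, b3)

(R1, b1): Player 1 can switch to R2 (-1 → 4). Not NE.
(R1, b2): Player 1 can switch to R2 (1 → 3). Not NE.
(R1, b3): Player 1 can switch to R3 (1 → 3). Not NE.
(R1, b4): Player 1 gets 0, best alternative -1; Player 2 gets 5, best alternative 0. No profitable deviation — NE.
(R2, b1): Player 1 gets 4, best alternative -1; Player 2 gets 2, best alternative 0. No profitable deviation — NE.
(R2, b2): Player 1 can switch to R3 (3 → 4). Not NE.
(R2, b3): Player 1 can switch to R1 (-5 → 1). Not NE.
(R2, b4): Player 1 can switch to R1 (-2 → 0). Not NE.
(R3, b3): Player 1 gets 3, best alternative 1; Player 2 gets -1, best alternative -2. No profitable deviation — NE.
(The remaining 3 profiles each have a profitable deviation by the same check.)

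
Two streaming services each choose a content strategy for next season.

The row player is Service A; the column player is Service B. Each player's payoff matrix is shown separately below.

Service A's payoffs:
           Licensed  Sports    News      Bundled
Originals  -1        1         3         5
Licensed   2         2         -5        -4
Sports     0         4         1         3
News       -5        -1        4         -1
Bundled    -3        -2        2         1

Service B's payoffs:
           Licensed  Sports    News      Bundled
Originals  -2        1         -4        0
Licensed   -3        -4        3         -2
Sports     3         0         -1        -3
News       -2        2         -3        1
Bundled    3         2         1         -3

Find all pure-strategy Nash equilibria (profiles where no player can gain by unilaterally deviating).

No pure-strategy Nash equilibrium.

For each strategy profile, look for a profitable unilateral deviation.
(Originals, Licensed): Service A can switch to Licensed (-1 → 2). Not NE.
(Originals, Sports): Service A can switch to Licensed (1 → 2). Not NE.
(Originals, News): Service A can switch to News (3 → 4). Not NE.
(Originals, Bundled): Service B can switch to Sports (0 → 1). Not NE.
(Licensed, Licensed): Service B can switch to News (-3 → 3). Not NE.
(Licensed, Sports): Service A can switch to Sports (2 → 4). Not NE.
(Licensed, News): Service A can switch to Originals (-5 → 3). Not NE.
(Licensed, Bundled): Service A can switch to Originals (-4 → 5). Not NE.
(Sports, Licensed): Service A can switch to Licensed (0 → 2). Not NE.
(Sports, Sports): Service B can switch to Licensed (0 → 3). Not NE.
(The remaining 10 profiles each have a profitable deviation by the same check.)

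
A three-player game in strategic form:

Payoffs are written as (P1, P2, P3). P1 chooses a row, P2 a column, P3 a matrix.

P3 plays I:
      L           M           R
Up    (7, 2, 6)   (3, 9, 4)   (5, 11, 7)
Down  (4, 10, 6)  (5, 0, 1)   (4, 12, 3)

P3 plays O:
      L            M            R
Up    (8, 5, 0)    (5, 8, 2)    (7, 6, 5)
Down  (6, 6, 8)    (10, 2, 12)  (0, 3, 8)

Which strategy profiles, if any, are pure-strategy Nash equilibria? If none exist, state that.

P1 against (L, I): payoffs 7, 4 → best response Up.
P1 against (L, O): payoffs 8, 6 → best response Up.
P1 against (M, I): payoffs 3, 5 → best response Down.
P1 against (M, O): payoffs 5, 10 → best response Down.
P1 against (R, I): payoffs 5, 4 → best response Up.
P1 against (R, O): payoffs 7, 0 → best response Up.
P2 against (Up, I): payoffs 2, 9, 11 → best response R.
P2 against (Up, O): payoffs 5, 8, 6 → best response M.
P2 against (Down, I): payoffs 10, 0, 12 → best response R.
P2 against (Down, O): payoffs 6, 2, 3 → best response L.
P3 against (Up, L): payoffs 6, 0 → best response I.
P3 against (Up, M): payoffs 4, 2 → best response I.
P3 against (Up, R): payoffs 7, 5 → best response I.
P3 against (Down, L): payoffs 6, 8 → best response O.
P3 against (Down, M): payoffs 1, 12 → best response O.
P3 against (Down, R): payoffs 3, 8 → best response O.
Mutual best responses: (Up, R, I).

Pure NE: (Up, R, I)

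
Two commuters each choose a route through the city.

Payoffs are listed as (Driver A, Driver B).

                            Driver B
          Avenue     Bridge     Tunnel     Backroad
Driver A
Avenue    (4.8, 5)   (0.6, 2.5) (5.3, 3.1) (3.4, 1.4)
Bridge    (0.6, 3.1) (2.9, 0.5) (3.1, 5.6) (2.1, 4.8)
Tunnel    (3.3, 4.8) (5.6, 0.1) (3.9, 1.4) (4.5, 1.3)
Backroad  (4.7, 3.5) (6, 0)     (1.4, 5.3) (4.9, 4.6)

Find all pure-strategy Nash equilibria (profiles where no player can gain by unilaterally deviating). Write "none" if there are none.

(Avenue, Avenue): Driver A gets 4.8, best alternative 4.7; Driver B gets 5, best alternative 3.1. No profitable deviation — NE.
(Avenue, Bridge): Driver A can switch to Bridge (0.6 → 2.9). Not NE.
(Avenue, Tunnel): Driver B can switch to Avenue (3.1 → 5). Not NE.
(Avenue, Backroad): Driver A can switch to Tunnel (3.4 → 4.5). Not NE.
(Bridge, Avenue): Driver A can switch to Avenue (0.6 → 4.8). Not NE.
(Bridge, Bridge): Driver A can switch to Tunnel (2.9 → 5.6). Not NE.
(Bridge, Tunnel): Driver A can switch to Avenue (3.1 → 5.3). Not NE.
(Bridge, Backroad): Driver A can switch to Avenue (2.1 → 3.4). Not NE.
(Tunnel, Avenue): Driver A can switch to Avenue (3.3 → 4.8). Not NE.
(Tunnel, Bridge): Driver A can switch to Backroad (5.6 → 6). Not NE.
(Tunnel, Tunnel): Driver A can switch to Avenue (3.9 → 5.3). Not NE.
(The remaining 5 profiles each have a profitable deviation by the same check.)

Pure NE: (Avenue, Avenue)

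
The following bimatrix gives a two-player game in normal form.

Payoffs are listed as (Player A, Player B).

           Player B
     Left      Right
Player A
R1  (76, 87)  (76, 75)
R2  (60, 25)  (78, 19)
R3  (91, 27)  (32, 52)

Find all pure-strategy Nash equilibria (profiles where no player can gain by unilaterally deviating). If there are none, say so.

There is no pure-strategy Nash equilibrium.

(R1, Left): Player A can switch to R3 (76 → 91). Not NE.
(R1, Right): Player A can switch to R2 (76 → 78). Not NE.
(R2, Left): Player A can switch to R1 (60 → 76). Not NE.
(R2, Right): Player B can switch to Left (19 → 25). Not NE.
(R3, Left): Player B can switch to Right (27 → 52). Not NE.
(R3, Right): Player A can switch to R1 (32 → 76). Not NE.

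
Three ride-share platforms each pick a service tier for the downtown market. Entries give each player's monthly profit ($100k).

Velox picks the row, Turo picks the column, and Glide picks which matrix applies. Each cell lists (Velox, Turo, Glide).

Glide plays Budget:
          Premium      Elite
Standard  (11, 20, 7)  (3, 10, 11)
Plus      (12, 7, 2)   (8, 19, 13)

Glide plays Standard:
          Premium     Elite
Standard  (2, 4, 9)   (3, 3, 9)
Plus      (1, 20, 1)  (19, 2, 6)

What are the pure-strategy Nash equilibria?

The pure Nash equilibria are (Standard, Premium, Standard) and (Plus, Elite, Budget).

Velox against (Premium, Budget): payoffs 11, 12 → best response Plus.
Velox against (Premium, Standard): payoffs 2, 1 → best response Standard.
Velox against (Elite, Budget): payoffs 3, 8 → best response Plus.
Velox against (Elite, Standard): payoffs 3, 19 → best response Plus.
Turo against (Standard, Budget): payoffs 20, 10 → best response Premium.
Turo against (Standard, Standard): payoffs 4, 3 → best response Premium.
Turo against (Plus, Budget): payoffs 7, 19 → best response Elite.
Turo against (Plus, Standard): payoffs 20, 2 → best response Premium.
Glide against (Standard, Premium): payoffs 7, 9 → best response Standard.
Glide against (Standard, Elite): payoffs 11, 9 → best response Budget.
Glide against (Plus, Premium): payoffs 2, 1 → best response Budget.
Glide against (Plus, Elite): payoffs 13, 6 → best response Budget.
Mutual best responses: (Standard, Premium, Standard); (Plus, Elite, Budget).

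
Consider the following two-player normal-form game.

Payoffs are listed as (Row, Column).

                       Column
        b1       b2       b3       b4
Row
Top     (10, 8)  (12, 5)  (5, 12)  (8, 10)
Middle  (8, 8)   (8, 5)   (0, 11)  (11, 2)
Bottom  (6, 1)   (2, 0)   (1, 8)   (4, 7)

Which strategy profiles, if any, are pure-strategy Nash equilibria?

Row against b1: payoffs 10, 8, 6 → best response Top.
Row against b2: payoffs 12, 8, 2 → best response Top.
Row against b3: payoffs 5, 0, 1 → best response Top.
Row against b4: payoffs 8, 11, 4 → best response Middle.
Column against Top: payoffs 8, 5, 12, 10 → best response b3.
Column against Middle: payoffs 8, 5, 11, 2 → best response b3.
Column against Bottom: payoffs 1, 0, 8, 7 → best response b3.
Mutual best responses: (Top, b3).

Pure NE: (Top, b3)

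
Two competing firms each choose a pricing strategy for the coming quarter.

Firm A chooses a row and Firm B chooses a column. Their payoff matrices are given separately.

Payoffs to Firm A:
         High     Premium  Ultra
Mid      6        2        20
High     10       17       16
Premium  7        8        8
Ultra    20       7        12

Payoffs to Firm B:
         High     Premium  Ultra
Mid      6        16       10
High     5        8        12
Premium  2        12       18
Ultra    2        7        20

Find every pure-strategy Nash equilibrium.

none

Check each profile: it is a Nash equilibrium iff no player can strictly gain by switching unilaterally.
(Mid, High): Firm A can switch to High (6 → 10). Not NE.
(Mid, Premium): Firm A can switch to High (2 → 17). Not NE.
(Mid, Ultra): Firm B can switch to Premium (10 → 16). Not NE.
(High, High): Firm A can switch to Ultra (10 → 20). Not NE.
(High, Premium): Firm B can switch to Ultra (8 → 12). Not NE.
(High, Ultra): Firm A can switch to Mid (16 → 20). Not NE.
(Premium, High): Firm A can switch to High (7 → 10). Not NE.
(Premium, Premium): Firm A can switch to High (8 → 17). Not NE.
(Premium, Ultra): Firm A can switch to Mid (8 → 20). Not NE.
(Ultra, High): Firm B can switch to Premium (2 → 7). Not NE.
(The remaining 2 profiles each have a profitable deviation by the same check.)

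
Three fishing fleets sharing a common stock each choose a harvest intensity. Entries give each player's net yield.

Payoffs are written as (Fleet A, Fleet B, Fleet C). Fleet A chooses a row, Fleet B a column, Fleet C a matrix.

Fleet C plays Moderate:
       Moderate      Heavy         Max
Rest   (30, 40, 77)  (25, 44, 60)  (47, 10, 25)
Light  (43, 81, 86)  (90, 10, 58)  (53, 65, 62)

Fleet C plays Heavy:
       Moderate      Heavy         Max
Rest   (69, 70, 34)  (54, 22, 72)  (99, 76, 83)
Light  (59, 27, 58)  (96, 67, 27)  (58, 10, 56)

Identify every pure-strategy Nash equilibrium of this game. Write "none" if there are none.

Fleet A against (Moderate, Moderate): payoffs 30, 43 → best response Light.
Fleet A against (Moderate, Heavy): payoffs 69, 59 → best response Rest.
Fleet A against (Heavy, Moderate): payoffs 25, 90 → best response Light.
Fleet A against (Heavy, Heavy): payoffs 54, 96 → best response Light.
Fleet A against (Max, Moderate): payoffs 47, 53 → best response Light.
Fleet A against (Max, Heavy): payoffs 99, 58 → best response Rest.
Fleet B against (Rest, Moderate): payoffs 40, 44, 10 → best response Heavy.
Fleet B against (Rest, Heavy): payoffs 70, 22, 76 → best response Max.
Fleet B against (Light, Moderate): payoffs 81, 10, 65 → best response Moderate.
Fleet B against (Light, Heavy): payoffs 27, 67, 10 → best response Heavy.
Fleet C against (Rest, Moderate): payoffs 77, 34 → best response Moderate.
Fleet C against (Rest, Heavy): payoffs 60, 72 → best response Heavy.
Fleet C against (Rest, Max): payoffs 25, 83 → best response Heavy.
Fleet C against (Light, Moderate): payoffs 86, 58 → best response Moderate.
Fleet C against (Light, Heavy): payoffs 58, 27 → best response Moderate.
Fleet C against (Light, Max): payoffs 62, 56 → best response Moderate.
Mutual best responses: (Rest, Max, Heavy); (Light, Moderate, Moderate).

Pure-strategy Nash equilibria: (Rest, Max, Heavy), (Light, Moderate, Moderate)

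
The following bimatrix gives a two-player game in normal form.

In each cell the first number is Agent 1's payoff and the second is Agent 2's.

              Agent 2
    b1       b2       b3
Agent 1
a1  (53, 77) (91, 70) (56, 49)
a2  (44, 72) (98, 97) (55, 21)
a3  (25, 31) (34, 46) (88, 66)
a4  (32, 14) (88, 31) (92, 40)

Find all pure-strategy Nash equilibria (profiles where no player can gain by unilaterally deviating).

(a1, b1): Agent 1 gets 53, best alternative 44; Agent 2 gets 77, best alternative 70. No profitable deviation — NE.
(a1, b2): Agent 1 can switch to a2 (91 → 98). Not NE.
(a1, b3): Agent 1 can switch to a3 (56 → 88). Not NE.
(a2, b1): Agent 1 can switch to a1 (44 → 53). Not NE.
(a2, b2): Agent 1 gets 98, best alternative 91; Agent 2 gets 97, best alternative 72. No profitable deviation — NE.
(a2, b3): Agent 1 can switch to a1 (55 → 56). Not NE.
(a3, b1): Agent 1 can switch to a1 (25 → 53). Not NE.
(a3, b2): Agent 1 can switch to a1 (34 → 91). Not NE.
(a4, b3): Agent 1 gets 92, best alternative 88; Agent 2 gets 40, best alternative 31. No profitable deviation — NE.
(The remaining 3 profiles each have a profitable deviation by the same check.)

(a1, b1), (a2, b2), (a4, b3)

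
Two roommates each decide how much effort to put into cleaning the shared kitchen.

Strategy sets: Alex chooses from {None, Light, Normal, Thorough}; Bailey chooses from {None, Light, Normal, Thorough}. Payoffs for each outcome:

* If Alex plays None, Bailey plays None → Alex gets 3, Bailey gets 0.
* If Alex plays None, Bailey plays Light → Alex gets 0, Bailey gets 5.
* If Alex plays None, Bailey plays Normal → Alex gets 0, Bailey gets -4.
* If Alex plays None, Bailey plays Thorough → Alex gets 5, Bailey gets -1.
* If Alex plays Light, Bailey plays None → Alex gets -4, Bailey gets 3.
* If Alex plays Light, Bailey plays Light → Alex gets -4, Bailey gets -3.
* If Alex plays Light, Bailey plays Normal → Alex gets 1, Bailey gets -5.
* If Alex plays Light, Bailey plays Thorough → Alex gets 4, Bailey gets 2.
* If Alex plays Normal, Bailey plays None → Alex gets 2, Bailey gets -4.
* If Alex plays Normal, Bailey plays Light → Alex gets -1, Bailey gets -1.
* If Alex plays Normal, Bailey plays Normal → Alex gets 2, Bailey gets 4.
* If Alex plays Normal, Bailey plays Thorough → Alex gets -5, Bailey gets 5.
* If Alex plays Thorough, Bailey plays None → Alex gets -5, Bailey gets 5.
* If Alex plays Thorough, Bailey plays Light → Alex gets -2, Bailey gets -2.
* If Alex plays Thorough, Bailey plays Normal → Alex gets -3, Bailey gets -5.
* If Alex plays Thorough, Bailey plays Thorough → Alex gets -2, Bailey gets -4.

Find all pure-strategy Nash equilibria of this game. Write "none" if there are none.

The unique pure-strategy Nash equilibrium is (None, Light).

(None, None): Bailey can switch to Light (0 → 5). Not NE.
(None, Light): Alex gets 0, best alternative -1; Bailey gets 5, best alternative 0. No profitable deviation — NE.
(None, Normal): Alex can switch to Light (0 → 1). Not NE.
(None, Thorough): Bailey can switch to None (-1 → 0). Not NE.
(Light, None): Alex can switch to None (-4 → 3). Not NE.
(Light, Light): Alex can switch to None (-4 → 0). Not NE.
(Light, Normal): Alex can switch to Normal (1 → 2). Not NE.
(Light, Thorough): Alex can switch to None (4 → 5). Not NE.
(Normal, None): Alex can switch to None (2 → 3). Not NE.
(The remaining 7 profiles each have a profitable deviation by the same check.)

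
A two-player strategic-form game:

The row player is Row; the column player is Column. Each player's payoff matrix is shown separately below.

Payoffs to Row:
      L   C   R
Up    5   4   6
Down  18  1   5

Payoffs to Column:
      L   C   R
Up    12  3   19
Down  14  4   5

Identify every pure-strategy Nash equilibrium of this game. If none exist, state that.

Pure-strategy Nash equilibria: (Up, R) and (Down, L)

Row against L: payoffs 5, 18 → best response Down.
Row against C: payoffs 4, 1 → best response Up.
Row against R: payoffs 6, 5 → best response Up.
Column against Up: payoffs 12, 3, 19 → best response R.
Column against Down: payoffs 14, 4, 5 → best response L.
Mutual best responses: (Up, R); (Down, L).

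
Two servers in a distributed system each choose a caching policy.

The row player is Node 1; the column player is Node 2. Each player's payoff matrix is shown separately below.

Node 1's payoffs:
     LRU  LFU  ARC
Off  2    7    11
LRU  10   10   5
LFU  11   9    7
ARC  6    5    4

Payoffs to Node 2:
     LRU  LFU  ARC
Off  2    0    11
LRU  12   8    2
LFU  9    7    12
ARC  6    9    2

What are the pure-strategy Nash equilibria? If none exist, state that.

The unique pure-strategy Nash equilibrium is (Off, ARC).

Node 1 against LRU: payoffs 2, 10, 11, 6 → best response LFU.
Node 1 against LFU: payoffs 7, 10, 9, 5 → best response LRU.
Node 1 against ARC: payoffs 11, 5, 7, 4 → best response Off.
Node 2 against Off: payoffs 2, 0, 11 → best response ARC.
Node 2 against LRU: payoffs 12, 8, 2 → best response LRU.
Node 2 against LFU: payoffs 9, 7, 12 → best response ARC.
Node 2 against ARC: payoffs 6, 9, 2 → best response LFU.
Mutual best responses: (Off, ARC).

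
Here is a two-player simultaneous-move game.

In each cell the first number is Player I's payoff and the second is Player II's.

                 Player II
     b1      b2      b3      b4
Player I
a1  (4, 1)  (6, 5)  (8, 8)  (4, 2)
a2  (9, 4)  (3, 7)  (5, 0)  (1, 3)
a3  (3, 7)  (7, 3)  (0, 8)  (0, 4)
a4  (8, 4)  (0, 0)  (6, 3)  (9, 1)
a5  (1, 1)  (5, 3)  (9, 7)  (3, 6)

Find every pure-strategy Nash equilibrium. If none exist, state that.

(a5, b3)

Player I against b1: payoffs 4, 9, 3, 8, 1 → best response a2.
Player I against b2: payoffs 6, 3, 7, 0, 5 → best response a3.
Player I against b3: payoffs 8, 5, 0, 6, 9 → best response a5.
Player I against b4: payoffs 4, 1, 0, 9, 3 → best response a4.
Player II against a1: payoffs 1, 5, 8, 2 → best response b3.
Player II against a2: payoffs 4, 7, 0, 3 → best response b2.
Player II against a3: payoffs 7, 3, 8, 4 → best response b3.
Player II against a4: payoffs 4, 0, 3, 1 → best response b1.
Player II against a5: payoffs 1, 3, 7, 6 → best response b3.
Mutual best responses: (a5, b3).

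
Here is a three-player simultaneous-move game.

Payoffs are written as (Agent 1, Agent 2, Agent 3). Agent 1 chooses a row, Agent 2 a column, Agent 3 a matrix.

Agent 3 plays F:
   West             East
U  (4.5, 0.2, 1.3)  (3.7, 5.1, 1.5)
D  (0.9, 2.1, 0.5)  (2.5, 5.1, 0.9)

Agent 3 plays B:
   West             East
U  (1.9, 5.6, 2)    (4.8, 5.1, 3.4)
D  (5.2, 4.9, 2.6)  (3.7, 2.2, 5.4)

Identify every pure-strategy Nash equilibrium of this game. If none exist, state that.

(D, West, B)

(U, West, F): Agent 2 can switch to East (0.2 → 5.1). Not NE.
(U, West, B): Agent 1 can switch to D (1.9 → 5.2). Not NE.
(U, East, F): Agent 3 can switch to B (1.5 → 3.4). Not NE.
(U, East, B): Agent 2 can switch to West (5.1 → 5.6). Not NE.
(D, West, F): Agent 1 can switch to U (0.9 → 4.5). Not NE.
(D, West, B): Agent 1 gets 5.2, best alternative 1.9; Agent 2 gets 4.9, best alternative 2.2; Agent 3 gets 2.6, best alternative 0.5. No profitable deviation — NE.
(D, East, F): Agent 1 can switch to U (2.5 → 3.7). Not NE.
(The remaining 1 profile has a profitable deviation by the same check.)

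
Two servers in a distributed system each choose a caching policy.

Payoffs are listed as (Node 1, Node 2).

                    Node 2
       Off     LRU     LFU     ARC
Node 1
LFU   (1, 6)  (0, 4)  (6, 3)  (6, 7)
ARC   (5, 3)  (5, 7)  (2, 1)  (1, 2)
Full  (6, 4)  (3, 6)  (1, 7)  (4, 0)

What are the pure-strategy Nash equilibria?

Pure-strategy Nash equilibria: (LFU, ARC) and (ARC, LRU)

Node 1 against Off: payoffs 1, 5, 6 → best response Full.
Node 1 against LRU: payoffs 0, 5, 3 → best response ARC.
Node 1 against LFU: payoffs 6, 2, 1 → best response LFU.
Node 1 against ARC: payoffs 6, 1, 4 → best response LFU.
Node 2 against LFU: payoffs 6, 4, 3, 7 → best response ARC.
Node 2 against ARC: payoffs 3, 7, 1, 2 → best response LRU.
Node 2 against Full: payoffs 4, 6, 7, 0 → best response LFU.
Mutual best responses: (LFU, ARC); (ARC, LRU).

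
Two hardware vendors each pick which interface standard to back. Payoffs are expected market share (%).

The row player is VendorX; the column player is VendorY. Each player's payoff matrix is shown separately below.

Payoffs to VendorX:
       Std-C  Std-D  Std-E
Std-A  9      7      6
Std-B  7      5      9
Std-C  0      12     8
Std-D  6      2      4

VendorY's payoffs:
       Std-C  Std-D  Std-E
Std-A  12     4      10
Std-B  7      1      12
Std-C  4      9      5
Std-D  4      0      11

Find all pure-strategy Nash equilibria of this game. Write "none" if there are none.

(Std-A, Std-C), (Std-B, Std-E), (Std-C, Std-D)

(Std-A, Std-C): VendorX gets 9, best alternative 7; VendorY gets 12, best alternative 10. No profitable deviation — NE.
(Std-A, Std-D): VendorX can switch to Std-C (7 → 12). Not NE.
(Std-A, Std-E): VendorX can switch to Std-B (6 → 9). Not NE.
(Std-B, Std-C): VendorX can switch to Std-A (7 → 9). Not NE.
(Std-B, Std-D): VendorX can switch to Std-A (5 → 7). Not NE.
(Std-B, Std-E): VendorX gets 9, best alternative 8; VendorY gets 12, best alternative 7. No profitable deviation — NE.
(Std-C, Std-C): VendorX can switch to Std-A (0 → 9). Not NE.
(Std-C, Std-D): VendorX gets 12, best alternative 7; VendorY gets 9, best alternative 5. No profitable deviation — NE.
(Std-C, Std-E): VendorX can switch to Std-B (8 → 9). Not NE.
(Std-D, Std-C): VendorX can switch to Std-A (6 → 9). Not NE.
(Std-D, Std-D): VendorX can switch to Std-A (2 → 7). Not NE.
(The remaining 1 profile has a profitable deviation by the same check.)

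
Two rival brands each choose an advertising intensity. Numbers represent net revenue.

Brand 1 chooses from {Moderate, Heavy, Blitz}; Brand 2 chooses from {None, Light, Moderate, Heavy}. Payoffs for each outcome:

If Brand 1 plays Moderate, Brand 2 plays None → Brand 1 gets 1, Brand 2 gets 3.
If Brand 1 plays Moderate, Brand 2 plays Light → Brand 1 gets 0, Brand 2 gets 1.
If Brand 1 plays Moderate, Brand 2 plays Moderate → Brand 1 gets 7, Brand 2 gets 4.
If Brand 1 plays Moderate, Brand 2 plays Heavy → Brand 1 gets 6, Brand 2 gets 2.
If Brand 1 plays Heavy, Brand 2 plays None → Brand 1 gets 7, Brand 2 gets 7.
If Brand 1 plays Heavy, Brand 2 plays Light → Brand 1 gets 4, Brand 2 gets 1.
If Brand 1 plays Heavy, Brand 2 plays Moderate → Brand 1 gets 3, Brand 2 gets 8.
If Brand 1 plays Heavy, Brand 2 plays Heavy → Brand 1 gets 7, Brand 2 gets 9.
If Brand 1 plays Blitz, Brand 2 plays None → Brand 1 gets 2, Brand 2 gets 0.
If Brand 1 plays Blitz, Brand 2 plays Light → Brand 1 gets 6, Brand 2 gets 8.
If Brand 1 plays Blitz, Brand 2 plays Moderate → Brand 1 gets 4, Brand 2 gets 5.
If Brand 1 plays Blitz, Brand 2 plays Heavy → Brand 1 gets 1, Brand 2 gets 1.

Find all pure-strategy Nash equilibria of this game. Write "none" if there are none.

For each player, find the best response to each opponent profile; mutual best responses are the pure NE.
Brand 1 against None: payoffs 1, 7, 2 → best response Heavy.
Brand 1 against Light: payoffs 0, 4, 6 → best response Blitz.
Brand 1 against Moderate: payoffs 7, 3, 4 → best response Moderate.
Brand 1 against Heavy: payoffs 6, 7, 1 → best response Heavy.
Brand 2 against Moderate: payoffs 3, 1, 4, 2 → best response Moderate.
Brand 2 against Heavy: payoffs 7, 1, 8, 9 → best response Heavy.
Brand 2 against Blitz: payoffs 0, 8, 5, 1 → best response Light.
Mutual best responses: (Moderate, Moderate); (Heavy, Heavy); (Blitz, Light).

The pure Nash equilibria are (Moderate, Moderate); (Heavy, Heavy); (Blitz, Light).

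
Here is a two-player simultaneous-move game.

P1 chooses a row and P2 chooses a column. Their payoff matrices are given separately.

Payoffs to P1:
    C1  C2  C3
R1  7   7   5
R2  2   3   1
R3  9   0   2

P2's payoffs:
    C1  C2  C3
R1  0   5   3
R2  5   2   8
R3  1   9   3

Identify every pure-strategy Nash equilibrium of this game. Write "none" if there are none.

Mark each player's best response to every combination of opponents' strategies; a profile where every player is best-responding is a pure Nash equilibrium.
P1 against C1: payoffs 7, 2, 9 → best response R3.
P1 against C2: payoffs 7, 3, 0 → best response R1.
P1 against C3: payoffs 5, 1, 2 → best response R1.
P2 against R1: payoffs 0, 5, 3 → best response C2.
P2 against R2: payoffs 5, 2, 8 → best response C3.
P2 against R3: payoffs 1, 9, 3 → best response C2.
Mutual best responses: (R1, C2).

(R1, C2)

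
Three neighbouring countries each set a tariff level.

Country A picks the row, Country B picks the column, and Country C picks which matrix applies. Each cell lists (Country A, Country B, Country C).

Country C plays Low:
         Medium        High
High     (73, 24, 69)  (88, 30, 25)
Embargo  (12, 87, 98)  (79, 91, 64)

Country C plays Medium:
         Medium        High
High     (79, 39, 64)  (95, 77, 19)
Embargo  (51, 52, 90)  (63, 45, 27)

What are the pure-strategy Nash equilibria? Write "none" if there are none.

(High, High, Low)

For each player, find the best response to each opponent profile; mutual best responses are the pure NE.
Country A against (Medium, Low): payoffs 73, 12 → best response High.
Country A against (Medium, Medium): payoffs 79, 51 → best response High.
Country A against (High, Low): payoffs 88, 79 → best response High.
Country A against (High, Medium): payoffs 95, 63 → best response High.
Country B against (High, Low): payoffs 24, 30 → best response High.
Country B against (High, Medium): payoffs 39, 77 → best response High.
Country B against (Embargo, Low): payoffs 87, 91 → best response High.
Country B against (Embargo, Medium): payoffs 52, 45 → best response Medium.
Country C against (High, Medium): payoffs 69, 64 → best response Low.
Country C against (High, High): payoffs 25, 19 → best response Low.
Country C against (Embargo, Medium): payoffs 98, 90 → best response Low.
Country C against (Embargo, High): payoffs 64, 27 → best response Low.
Mutual best responses: (High, High, Low).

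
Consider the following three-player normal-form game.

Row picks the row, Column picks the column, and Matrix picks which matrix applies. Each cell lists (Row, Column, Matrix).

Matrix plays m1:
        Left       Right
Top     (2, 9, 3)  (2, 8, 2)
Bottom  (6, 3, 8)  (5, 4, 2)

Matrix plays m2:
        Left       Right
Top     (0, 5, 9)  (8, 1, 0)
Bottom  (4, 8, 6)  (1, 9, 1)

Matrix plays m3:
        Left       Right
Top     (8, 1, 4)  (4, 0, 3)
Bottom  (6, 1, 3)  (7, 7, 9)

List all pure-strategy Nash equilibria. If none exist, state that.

Pure NE: (Bottom, Right, m3)

Row against (Left, m1): payoffs 2, 6 → best response Bottom.
Row against (Left, m2): payoffs 0, 4 → best response Bottom.
Row against (Left, m3): payoffs 8, 6 → best response Top.
Row against (Right, m1): payoffs 2, 5 → best response Bottom.
Row against (Right, m2): payoffs 8, 1 → best response Top.
Row against (Right, m3): payoffs 4, 7 → best response Bottom.
Column against (Top, m1): payoffs 9, 8 → best response Left.
Column against (Top, m2): payoffs 5, 1 → best response Left.
Column against (Top, m3): payoffs 1, 0 → best response Left.
Column against (Bottom, m1): payoffs 3, 4 → best response Right.
Column against (Bottom, m2): payoffs 8, 9 → best response Right.
Column against (Bottom, m3): payoffs 1, 7 → best response Right.
Matrix against (Top, Left): payoffs 3, 9, 4 → best response m2.
Matrix against (Top, Right): payoffs 2, 0, 3 → best response m3.
Matrix against (Bottom, Left): payoffs 8, 6, 3 → best response m1.
Matrix against (Bottom, Right): payoffs 2, 1, 9 → best response m3.
Mutual best responses: (Bottom, Right, m3).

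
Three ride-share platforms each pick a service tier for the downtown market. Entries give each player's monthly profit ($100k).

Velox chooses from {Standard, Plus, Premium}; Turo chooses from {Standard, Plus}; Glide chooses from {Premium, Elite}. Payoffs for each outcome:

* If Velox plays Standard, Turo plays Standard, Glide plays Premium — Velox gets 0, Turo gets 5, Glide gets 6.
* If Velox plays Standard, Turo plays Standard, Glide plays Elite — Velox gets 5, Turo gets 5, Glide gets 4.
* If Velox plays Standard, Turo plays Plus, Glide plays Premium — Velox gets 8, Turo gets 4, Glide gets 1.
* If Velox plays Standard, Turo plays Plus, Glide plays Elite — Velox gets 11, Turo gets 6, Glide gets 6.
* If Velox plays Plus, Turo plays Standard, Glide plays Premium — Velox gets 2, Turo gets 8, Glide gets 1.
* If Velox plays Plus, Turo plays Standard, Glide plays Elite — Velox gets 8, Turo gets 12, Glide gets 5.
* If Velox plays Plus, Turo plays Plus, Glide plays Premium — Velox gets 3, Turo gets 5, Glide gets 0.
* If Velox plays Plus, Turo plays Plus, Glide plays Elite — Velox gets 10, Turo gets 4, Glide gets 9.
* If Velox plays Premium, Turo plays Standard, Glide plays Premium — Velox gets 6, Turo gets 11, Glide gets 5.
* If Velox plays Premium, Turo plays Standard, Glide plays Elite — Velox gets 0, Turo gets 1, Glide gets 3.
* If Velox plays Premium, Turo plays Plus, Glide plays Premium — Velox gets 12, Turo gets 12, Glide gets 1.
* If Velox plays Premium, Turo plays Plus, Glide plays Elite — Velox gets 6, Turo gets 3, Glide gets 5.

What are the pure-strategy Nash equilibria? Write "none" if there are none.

Pure-strategy Nash equilibria: (Standard, Plus, Elite); (Plus, Standard, Elite)

Check each profile: it is a Nash equilibrium iff no player can strictly gain by switching unilaterally.
(Standard, Standard, Premium): Velox can switch to Plus (0 → 2). Not NE.
(Standard, Standard, Elite): Velox can switch to Plus (5 → 8). Not NE.
(Standard, Plus, Premium): Velox can switch to Premium (8 → 12). Not NE.
(Standard, Plus, Elite): Velox gets 11, best alternative 10; Turo gets 6, best alternative 5; Glide gets 6, best alternative 1. No profitable deviation — NE.
(Plus, Standard, Premium): Velox can switch to Premium (2 → 6). Not NE.
(Plus, Standard, Elite): Velox gets 8, best alternative 5; Turo gets 12, best alternative 4; Glide gets 5, best alternative 1. No profitable deviation — NE.
(Plus, Plus, Premium): Velox can switch to Standard (3 → 8). Not NE.
(Plus, Plus, Elite): Velox can switch to Standard (10 → 11). Not NE.
(The remaining 4 profiles each have a profitable deviation by the same check.)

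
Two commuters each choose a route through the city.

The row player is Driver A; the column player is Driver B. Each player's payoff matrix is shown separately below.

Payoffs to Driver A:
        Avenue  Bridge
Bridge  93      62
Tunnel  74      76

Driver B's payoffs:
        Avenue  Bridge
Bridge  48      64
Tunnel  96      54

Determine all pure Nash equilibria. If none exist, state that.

For each player, find the best response to each opponent profile; mutual best responses are the pure NE.
Driver A against Avenue: payoffs 93, 74 → best response Bridge.
Driver A against Bridge: payoffs 62, 76 → best response Tunnel.
Driver B against Bridge: payoffs 48, 64 → best response Bridge.
Driver B against Tunnel: payoffs 96, 54 → best response Avenue.
No profile is a mutual best response for all players.

There is no pure-strategy Nash equilibrium.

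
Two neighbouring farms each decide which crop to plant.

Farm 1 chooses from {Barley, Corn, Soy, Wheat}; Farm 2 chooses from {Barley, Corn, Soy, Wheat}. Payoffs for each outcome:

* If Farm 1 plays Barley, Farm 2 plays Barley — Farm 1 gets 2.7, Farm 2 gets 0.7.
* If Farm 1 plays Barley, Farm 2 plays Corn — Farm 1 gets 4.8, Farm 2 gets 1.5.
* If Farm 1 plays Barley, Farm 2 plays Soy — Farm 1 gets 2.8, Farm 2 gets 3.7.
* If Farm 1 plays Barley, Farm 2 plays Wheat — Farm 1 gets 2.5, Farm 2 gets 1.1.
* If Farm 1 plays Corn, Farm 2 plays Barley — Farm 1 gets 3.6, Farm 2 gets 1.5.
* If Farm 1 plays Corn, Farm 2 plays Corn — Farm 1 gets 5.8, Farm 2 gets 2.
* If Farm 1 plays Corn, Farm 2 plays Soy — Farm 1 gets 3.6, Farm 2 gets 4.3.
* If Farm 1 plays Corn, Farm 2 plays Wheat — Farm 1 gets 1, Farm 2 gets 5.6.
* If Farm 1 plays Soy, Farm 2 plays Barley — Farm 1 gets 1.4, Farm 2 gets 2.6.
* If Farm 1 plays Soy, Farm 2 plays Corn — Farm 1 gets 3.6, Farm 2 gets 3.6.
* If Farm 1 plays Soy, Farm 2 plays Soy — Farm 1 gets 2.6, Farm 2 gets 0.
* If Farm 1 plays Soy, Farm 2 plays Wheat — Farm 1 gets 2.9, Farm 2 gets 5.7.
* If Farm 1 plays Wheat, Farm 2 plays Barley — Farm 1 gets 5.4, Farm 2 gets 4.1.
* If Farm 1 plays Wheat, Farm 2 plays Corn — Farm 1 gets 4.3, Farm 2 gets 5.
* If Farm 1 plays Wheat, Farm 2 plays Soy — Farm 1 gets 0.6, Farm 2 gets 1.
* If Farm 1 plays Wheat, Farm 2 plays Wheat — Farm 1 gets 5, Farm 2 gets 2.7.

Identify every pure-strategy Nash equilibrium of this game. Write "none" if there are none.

This game has no pure Nash equilibrium.

Farm 1 against Barley: payoffs 2.7, 3.6, 1.4, 5.4 → best response Wheat.
Farm 1 against Corn: payoffs 4.8, 5.8, 3.6, 4.3 → best response Corn.
Farm 1 against Soy: payoffs 2.8, 3.6, 2.6, 0.6 → best response Corn.
Farm 1 against Wheat: payoffs 2.5, 1, 2.9, 5 → best response Wheat.
Farm 2 against Barley: payoffs 0.7, 1.5, 3.7, 1.1 → best response Soy.
Farm 2 against Corn: payoffs 1.5, 2, 4.3, 5.6 → best response Wheat.
Farm 2 against Soy: payoffs 2.6, 3.6, 0, 5.7 → best response Wheat.
Farm 2 against Wheat: payoffs 4.1, 5, 1, 2.7 → best response Corn.
No profile is a mutual best response for all players.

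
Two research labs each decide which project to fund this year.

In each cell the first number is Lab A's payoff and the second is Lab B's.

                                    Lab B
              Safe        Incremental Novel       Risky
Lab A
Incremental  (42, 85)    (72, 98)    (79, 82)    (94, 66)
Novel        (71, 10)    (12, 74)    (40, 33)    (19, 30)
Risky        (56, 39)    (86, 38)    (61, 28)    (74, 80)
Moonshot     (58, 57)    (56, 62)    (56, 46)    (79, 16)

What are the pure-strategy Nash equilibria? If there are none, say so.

Lab A against Safe: payoffs 42, 71, 56, 58 → best response Novel.
Lab A against Incremental: payoffs 72, 12, 86, 56 → best response Risky.
Lab A against Novel: payoffs 79, 40, 61, 56 → best response Incremental.
Lab A against Risky: payoffs 94, 19, 74, 79 → best response Incremental.
Lab B against Incremental: payoffs 85, 98, 82, 66 → best response Incremental.
Lab B against Novel: payoffs 10, 74, 33, 30 → best response Incremental.
Lab B against Risky: payoffs 39, 38, 28, 80 → best response Risky.
Lab B against Moonshot: payoffs 57, 62, 46, 16 → best response Incremental.
No profile is a mutual best response for all players.

This game has no pure Nash equilibrium.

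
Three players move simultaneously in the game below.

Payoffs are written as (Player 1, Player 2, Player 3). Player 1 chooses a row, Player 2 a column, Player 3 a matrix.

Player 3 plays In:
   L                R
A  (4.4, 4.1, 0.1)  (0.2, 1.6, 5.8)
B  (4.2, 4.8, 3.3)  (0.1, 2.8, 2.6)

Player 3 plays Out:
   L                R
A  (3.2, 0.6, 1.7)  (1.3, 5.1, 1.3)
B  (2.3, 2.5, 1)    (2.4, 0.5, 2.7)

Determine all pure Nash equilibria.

(A, L, In): Player 3 can switch to Out (0.1 → 1.7). Not NE.
(A, L, Out): Player 2 can switch to R (0.6 → 5.1). Not NE.
(A, R, In): Player 2 can switch to L (1.6 → 4.1). Not NE.
(A, R, Out): Player 1 can switch to B (1.3 → 2.4). Not NE.
(B, L, In): Player 1 can switch to A (4.2 → 4.4). Not NE.
(B, L, Out): Player 1 can switch to A (2.3 → 3.2). Not NE.
(B, R, In): Player 1 can switch to A (0.1 → 0.2). Not NE.
(B, R, Out): Player 2 can switch to L (0.5 → 2.5). Not NE.

No pure-strategy Nash equilibrium.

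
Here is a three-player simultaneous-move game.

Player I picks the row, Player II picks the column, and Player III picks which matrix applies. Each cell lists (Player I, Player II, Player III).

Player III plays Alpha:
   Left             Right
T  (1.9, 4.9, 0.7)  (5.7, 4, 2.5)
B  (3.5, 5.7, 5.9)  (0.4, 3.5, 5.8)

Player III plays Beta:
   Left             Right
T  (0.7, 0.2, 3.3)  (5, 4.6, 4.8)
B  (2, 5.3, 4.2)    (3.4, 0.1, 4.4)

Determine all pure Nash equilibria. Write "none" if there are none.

(T, Left, Alpha): Player I can switch to B (1.9 → 3.5). Not NE.
(T, Left, Beta): Player I can switch to B (0.7 → 2). Not NE.
(T, Right, Alpha): Player II can switch to Left (4 → 4.9). Not NE.
(T, Right, Beta): Player I gets 5, best alternative 3.4; Player II gets 4.6, best alternative 0.2; Player III gets 4.8, best alternative 2.5. No profitable deviation — NE.
(B, Left, Alpha): Player I gets 3.5, best alternative 1.9; Player II gets 5.7, best alternative 3.5; Player III gets 5.9, best alternative 4.2. No profitable deviation — NE.
(B, Left, Beta): Player III can switch to Alpha (4.2 → 5.9). Not NE.
(B, Right, Alpha): Player I can switch to T (0.4 → 5.7). Not NE.
(B, Right, Beta): Player I can switch to T (3.4 → 5). Not NE.

The pure Nash equilibria are (T, Right, Beta) and (B, Left, Alpha).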